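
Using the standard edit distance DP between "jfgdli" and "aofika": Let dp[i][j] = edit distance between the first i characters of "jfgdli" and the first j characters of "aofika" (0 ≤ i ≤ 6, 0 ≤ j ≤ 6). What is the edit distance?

   ''  a  o  f  i  k  a
''  0  1  2  3  4  5  6
 j  1  1  2  3  4  5  6
 f  2  2  2  2  3  4  5
 g  3  3  3  3  3  4  5
 d  4  4  4  4  4  4  5
 l  5  5  5  5  5  5  5
 i  6  6  6  6  5  6  6

6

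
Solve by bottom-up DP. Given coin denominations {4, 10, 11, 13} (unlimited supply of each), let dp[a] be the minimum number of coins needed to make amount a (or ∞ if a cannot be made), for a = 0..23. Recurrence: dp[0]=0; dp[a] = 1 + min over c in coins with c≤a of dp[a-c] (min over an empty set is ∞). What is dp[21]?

2

 a  0  1  2  3  4  5  6  7  8  9 10 11 12 13 14 15 16 17 18 19 20 21 22 23
dp  0  -  -  -  1  -  -  -  2  -  1  1  3  1  2  2  4  2  3  3  2  2  2  2
(- denotes ∞ / unreachable)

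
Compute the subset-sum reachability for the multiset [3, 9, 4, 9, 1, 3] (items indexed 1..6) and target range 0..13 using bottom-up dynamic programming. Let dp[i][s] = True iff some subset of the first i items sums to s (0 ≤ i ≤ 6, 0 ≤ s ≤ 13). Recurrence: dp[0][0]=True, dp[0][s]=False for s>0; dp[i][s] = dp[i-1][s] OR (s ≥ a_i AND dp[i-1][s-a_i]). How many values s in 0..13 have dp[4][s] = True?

7

i\s   0   1   2   3   4   5   6   7   8   9  10  11  12  13
  0   T   F   F   F   F   F   F   F   F   F   F   F   F   F
  1   T   F   F   T   F   F   F   F   F   F   F   F   F   F
  2   T   F   F   T   F   F   F   F   F   T   F   F   T   F
  3   T   F   F   T   T   F   F   T   F   T   F   F   T   T
  4   T   F   F   T   T   F   F   T   F   T   F   F   T   T
  5   T   T   F   T   T   T   F   T   T   T   T   F   T   T
  6   T   T   F   T   T   T   T   T   T   T   T   T   T   T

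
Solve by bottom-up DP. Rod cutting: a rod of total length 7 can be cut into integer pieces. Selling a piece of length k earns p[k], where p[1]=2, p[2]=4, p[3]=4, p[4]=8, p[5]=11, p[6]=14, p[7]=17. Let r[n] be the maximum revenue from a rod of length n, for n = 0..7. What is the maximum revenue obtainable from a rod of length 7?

   n    0    1    2    3    4    5    6    7
r[n]    0    2    4    6    8   11   14   17

17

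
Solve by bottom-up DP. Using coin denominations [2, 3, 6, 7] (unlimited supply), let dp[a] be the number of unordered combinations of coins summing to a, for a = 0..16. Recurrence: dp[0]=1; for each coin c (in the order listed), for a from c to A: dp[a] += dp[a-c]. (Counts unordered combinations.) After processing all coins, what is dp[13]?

after  coin     0     1     2     3     4     5     6     7     8     9    10    11    12    13    14    15    16
          2     1     0     1     0     1     0     1     0     1     0     1     0     1     0     1     0     1
          3     1     0     1     1     1     1     2     1     2     2     2     2     3     2     3     3     3
          6     1     0     1     1     1     1     3     1     3     3     3     3     6     3     6     6     6
          7     1     0     1     1     1     1     3     2     3     4     4     4     7     6     8     9    10

6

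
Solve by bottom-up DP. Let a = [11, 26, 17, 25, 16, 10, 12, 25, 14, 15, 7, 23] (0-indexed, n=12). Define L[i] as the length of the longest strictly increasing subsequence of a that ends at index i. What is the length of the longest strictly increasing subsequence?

   i    0    1    2    3    4    5    6    7    8    9   10   11
a[i]   11   26   17   25   16   10   12   25   14   15    7   23
L[i]    1    2    2    3    2    1    2    3    3    4    1    5

5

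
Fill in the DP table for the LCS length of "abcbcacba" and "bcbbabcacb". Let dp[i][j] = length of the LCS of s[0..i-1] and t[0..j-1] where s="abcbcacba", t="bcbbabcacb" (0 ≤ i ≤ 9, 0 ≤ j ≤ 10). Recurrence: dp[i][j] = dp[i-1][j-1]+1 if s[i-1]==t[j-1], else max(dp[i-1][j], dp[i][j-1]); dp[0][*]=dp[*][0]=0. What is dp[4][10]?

   ''  b  c  b  b  a  b  c  a  c  b
''  0  0  0  0  0  0  0  0  0  0  0
 a  0  0  0  0  0  1  1  1  1  1  1
 b  0  1  1  1  1  1  2  2  2  2  2
 c  0  1  2  2  2  2  2  3  3  3  3
 b  0  1  2  3  3  3  3  3  3  3  4
 c  0  1  2  3  3  3  3  4  4  4  4
 a  0  1  2  3  3  4  4  4  5  5  5
 c  0  1  2  3  3  4  4  5  5  6  6
 b  0  1  2  3  4  4  5  5  5  6  7
 a  0  1  2  3  4  5  5  5  6  6  7

4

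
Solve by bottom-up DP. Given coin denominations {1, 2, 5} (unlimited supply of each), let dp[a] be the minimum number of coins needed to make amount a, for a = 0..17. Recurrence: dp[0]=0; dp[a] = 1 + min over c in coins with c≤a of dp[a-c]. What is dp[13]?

 a  0  1  2  3  4  5  6  7  8  9 10 11 12 13 14 15 16 17
dp  0  1  1  2  2  1  2  2  3  3  2  3  3  4  4  3  4  4

4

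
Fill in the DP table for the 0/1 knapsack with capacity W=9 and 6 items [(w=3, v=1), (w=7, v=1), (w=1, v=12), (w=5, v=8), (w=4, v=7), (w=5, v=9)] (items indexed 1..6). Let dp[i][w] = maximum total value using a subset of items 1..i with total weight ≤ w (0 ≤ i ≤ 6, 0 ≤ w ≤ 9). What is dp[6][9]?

22

i\w   0   1   2   3   4   5   6   7   8   9
  0   0   0   0   0   0   0   0   0   0   0
  1   0   0   0   1   1   1   1   1   1   1
  2   0   0   0   1   1   1   1   1   1   1
  3   0  12  12  12  13  13  13  13  13  13
  4   0  12  12  12  13  13  20  20  20  21
  5   0  12  12  12  13  19  20  20  20  21
  6   0  12  12  12  13  19  21  21  21  22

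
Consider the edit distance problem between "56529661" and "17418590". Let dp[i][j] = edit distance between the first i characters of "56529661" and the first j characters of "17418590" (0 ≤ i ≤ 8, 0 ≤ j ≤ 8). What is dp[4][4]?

4

   ''  1  7  4  1  8  5  9  0
''  0  1  2  3  4  5  6  7  8
 5  1  1  2  3  4  5  5  6  7
 6  2  2  2  3  4  5  6  6  7
 5  3  3  3  3  4  5  5  6  7
 2  4  4  4  4  4  5  6  6  7
 9  5  5  5  5  5  5  6  6  7
 6  6  6  6  6  6  6  6  7  7
 6  7  7  7  7  7  7  7  7  8
 1  8  7  8  8  7  8  8  8  8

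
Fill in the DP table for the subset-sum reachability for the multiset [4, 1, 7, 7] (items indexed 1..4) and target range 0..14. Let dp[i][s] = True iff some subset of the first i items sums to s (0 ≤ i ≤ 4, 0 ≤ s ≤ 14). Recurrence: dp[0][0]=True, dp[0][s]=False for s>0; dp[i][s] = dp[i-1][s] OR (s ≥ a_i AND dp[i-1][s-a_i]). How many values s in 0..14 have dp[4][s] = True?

9

i\s   0   1   2   3   4   5   6   7   8   9  10  11  12  13  14
  0   T   F   F   F   F   F   F   F   F   F   F   F   F   F   F
  1   T   F   F   F   T   F   F   F   F   F   F   F   F   F   F
  2   T   T   F   F   T   T   F   F   F   F   F   F   F   F   F
  3   T   T   F   F   T   T   F   T   T   F   F   T   T   F   F
  4   T   T   F   F   T   T   F   T   T   F   F   T   T   F   T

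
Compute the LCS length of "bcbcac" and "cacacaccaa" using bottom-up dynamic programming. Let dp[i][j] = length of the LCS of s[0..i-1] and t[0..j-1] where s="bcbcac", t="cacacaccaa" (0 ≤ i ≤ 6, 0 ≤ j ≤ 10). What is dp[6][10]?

4

   ''  c  a  c  a  c  a  c  c  a  a
''  0  0  0  0  0  0  0  0  0  0  0
 b  0  0  0  0  0  0  0  0  0  0  0
 c  0  1  1  1  1  1  1  1  1  1  1
 b  0  1  1  1  1  1  1  1  1  1  1
 c  0  1  1  2  2  2  2  2  2  2  2
 a  0  1  2  2  3  3  3  3  3  3  3
 c  0  1  2  3  3  4  4  4  4  4  4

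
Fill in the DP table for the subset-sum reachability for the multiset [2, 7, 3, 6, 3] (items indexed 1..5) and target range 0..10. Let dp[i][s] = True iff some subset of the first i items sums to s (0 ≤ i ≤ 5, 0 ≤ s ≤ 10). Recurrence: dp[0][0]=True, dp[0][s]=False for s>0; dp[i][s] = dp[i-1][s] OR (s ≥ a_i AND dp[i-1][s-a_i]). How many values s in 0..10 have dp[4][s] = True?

9

i\s   0   1   2   3   4   5   6   7   8   9  10
  0   T   F   F   F   F   F   F   F   F   F   F
  1   T   F   T   F   F   F   F   F   F   F   F
  2   T   F   T   F   F   F   F   T   F   T   F
  3   T   F   T   T   F   T   F   T   F   T   T
  4   T   F   T   T   F   T   T   T   T   T   T
  5   T   F   T   T   F   T   T   T   T   T   T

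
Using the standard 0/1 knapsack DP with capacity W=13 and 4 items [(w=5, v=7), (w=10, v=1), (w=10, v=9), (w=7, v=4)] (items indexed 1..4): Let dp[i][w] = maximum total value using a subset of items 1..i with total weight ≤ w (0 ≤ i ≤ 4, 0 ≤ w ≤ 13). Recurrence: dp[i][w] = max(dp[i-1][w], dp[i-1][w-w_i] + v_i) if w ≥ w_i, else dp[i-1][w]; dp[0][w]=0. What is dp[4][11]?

9

i\w   0   1   2   3   4   5   6   7   8   9  10  11  12  13
  0   0   0   0   0   0   0   0   0   0   0   0   0   0   0
  1   0   0   0   0   0   7   7   7   7   7   7   7   7   7
  2   0   0   0   0   0   7   7   7   7   7   7   7   7   7
  3   0   0   0   0   0   7   7   7   7   7   9   9   9   9
  4   0   0   0   0   0   7   7   7   7   7   9   9  11  11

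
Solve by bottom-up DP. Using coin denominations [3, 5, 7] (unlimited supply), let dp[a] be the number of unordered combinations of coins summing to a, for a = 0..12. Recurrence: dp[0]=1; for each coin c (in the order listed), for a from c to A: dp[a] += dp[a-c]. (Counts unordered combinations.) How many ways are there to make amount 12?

2

after  coin     0     1     2     3     4     5     6     7     8     9    10    11    12
          3     1     0     0     1     0     0     1     0     0     1     0     0     1
          5     1     0     0     1     0     1     1     0     1     1     1     1     1
          7     1     0     0     1     0     1     1     1     1     1     2     1     2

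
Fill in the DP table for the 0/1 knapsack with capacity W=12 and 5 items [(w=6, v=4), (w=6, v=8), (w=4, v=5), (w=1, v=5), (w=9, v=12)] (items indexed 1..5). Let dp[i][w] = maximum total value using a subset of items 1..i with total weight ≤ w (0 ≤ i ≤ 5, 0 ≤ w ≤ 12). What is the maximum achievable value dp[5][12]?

18

i\w   0   1   2   3   4   5   6   7   8   9  10  11  12
  0   0   0   0   0   0   0   0   0   0   0   0   0   0
  1   0   0   0   0   0   0   4   4   4   4   4   4   4
  2   0   0   0   0   0   0   8   8   8   8   8   8  12
  3   0   0   0   0   5   5   8   8   8   8  13  13  13
  4   0   5   5   5   5  10  10  13  13  13  13  18  18
  5   0   5   5   5   5  10  10  13  13  13  17  18  18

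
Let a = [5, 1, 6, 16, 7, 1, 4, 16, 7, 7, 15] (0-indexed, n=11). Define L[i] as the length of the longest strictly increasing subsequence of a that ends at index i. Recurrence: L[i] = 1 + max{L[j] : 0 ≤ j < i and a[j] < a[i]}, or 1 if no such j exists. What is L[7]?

   i    0    1    2    3    4    5    6    7    8    9   10
a[i]    5    1    6   16    7    1    4   16    7    7   15
L[i]    1    1    2    3    3    1    2    4    3    3    4

4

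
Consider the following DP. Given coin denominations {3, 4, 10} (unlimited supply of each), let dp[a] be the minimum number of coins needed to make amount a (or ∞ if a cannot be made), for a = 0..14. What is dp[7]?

 a  0  1  2  3  4  5  6  7  8  9 10 11 12 13 14
dp  0  -  -  1  1  -  2  2  2  3  1  3  3  2  2
(- denotes ∞ / unreachable)

2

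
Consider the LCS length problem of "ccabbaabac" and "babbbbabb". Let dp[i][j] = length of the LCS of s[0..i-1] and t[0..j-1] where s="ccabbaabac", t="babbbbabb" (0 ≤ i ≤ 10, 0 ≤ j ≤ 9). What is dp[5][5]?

   ''  b  a  b  b  b  b  a  b  b
''  0  0  0  0  0  0  0  0  0  0
 c  0  0  0  0  0  0  0  0  0  0
 c  0  0  0  0  0  0  0  0  0  0
 a  0  0  1  1  1  1  1  1  1  1
 b  0  1  1  2  2  2  2  2  2  2
 b  0  1  1  2  3  3  3  3  3  3
 a  0  1  2  2  3  3  3  4  4  4
 a  0  1  2  2  3  3  3  4  4  4
 b  0  1  2  3  3  4  4  4  5  5
 a  0  1  2  3  3  4  4  5  5  5
 c  0  1  2  3  3  4  4  5  5  5

3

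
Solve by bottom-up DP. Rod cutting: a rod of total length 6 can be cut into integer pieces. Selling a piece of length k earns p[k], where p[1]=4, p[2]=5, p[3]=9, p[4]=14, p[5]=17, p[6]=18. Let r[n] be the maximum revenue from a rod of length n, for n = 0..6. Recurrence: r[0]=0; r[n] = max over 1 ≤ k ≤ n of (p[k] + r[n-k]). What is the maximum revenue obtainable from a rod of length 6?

24

   n    0    1    2    3    4    5    6
r[n]    0    4    8   12   16   20   24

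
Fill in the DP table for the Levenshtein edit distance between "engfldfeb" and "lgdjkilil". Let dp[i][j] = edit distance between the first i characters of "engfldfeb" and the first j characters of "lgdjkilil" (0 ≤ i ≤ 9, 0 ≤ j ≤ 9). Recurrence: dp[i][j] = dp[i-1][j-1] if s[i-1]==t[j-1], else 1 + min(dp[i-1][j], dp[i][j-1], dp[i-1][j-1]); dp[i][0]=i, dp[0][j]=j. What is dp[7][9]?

   ''  l  g  d  j  k  i  l  i  l
''  0  1  2  3  4  5  6  7  8  9
 e  1  1  2  3  4  5  6  7  8  9
 n  2  2  2  3  4  5  6  7  8  9
 g  3  3  2  3  4  5  6  7  8  9
 f  4  4  3  3  4  5  6  7  8  9
 l  5  4  4  4  4  5  6  6  7  8
 d  6  5  5  4  5  5  6  7  7  8
 f  7  6  6  5  5  6  6  7  8  8
 e  8  7  7  6  6  6  7  7  8  9
 b  9  8  8  7  7  7  7  8  8  9

8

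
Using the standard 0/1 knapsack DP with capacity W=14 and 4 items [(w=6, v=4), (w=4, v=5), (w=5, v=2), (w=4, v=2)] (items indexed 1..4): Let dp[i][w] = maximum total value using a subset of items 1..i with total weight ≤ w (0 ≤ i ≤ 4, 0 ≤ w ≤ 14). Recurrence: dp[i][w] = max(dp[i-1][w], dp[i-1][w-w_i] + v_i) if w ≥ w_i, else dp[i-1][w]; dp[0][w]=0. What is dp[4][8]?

7

i\w   0   1   2   3   4   5   6   7   8   9  10  11  12  13  14
  0   0   0   0   0   0   0   0   0   0   0   0   0   0   0   0
  1   0   0   0   0   0   0   4   4   4   4   4   4   4   4   4
  2   0   0   0   0   5   5   5   5   5   5   9   9   9   9   9
  3   0   0   0   0   5   5   5   5   5   7   9   9   9   9   9
  4   0   0   0   0   5   5   5   5   7   7   9   9   9   9  11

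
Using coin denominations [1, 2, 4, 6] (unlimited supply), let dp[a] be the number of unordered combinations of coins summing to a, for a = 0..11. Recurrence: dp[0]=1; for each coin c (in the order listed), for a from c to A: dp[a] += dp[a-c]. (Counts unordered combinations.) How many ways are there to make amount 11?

16

after  coin     0     1     2     3     4     5     6     7     8     9    10    11
          1     1     1     1     1     1     1     1     1     1     1     1     1
          2     1     1     2     2     3     3     4     4     5     5     6     6
          4     1     1     2     2     4     4     6     6     9     9    12    12
          6     1     1     2     2     4     4     7     7    11    11    16    16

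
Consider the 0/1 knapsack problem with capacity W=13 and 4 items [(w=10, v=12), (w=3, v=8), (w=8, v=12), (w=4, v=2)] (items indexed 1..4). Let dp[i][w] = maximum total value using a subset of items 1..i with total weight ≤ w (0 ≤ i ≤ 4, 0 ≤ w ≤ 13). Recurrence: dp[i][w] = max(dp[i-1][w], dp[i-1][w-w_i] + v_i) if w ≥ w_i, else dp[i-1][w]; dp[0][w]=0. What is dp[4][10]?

i\w   0   1   2   3   4   5   6   7   8   9  10  11  12  13
  0   0   0   0   0   0   0   0   0   0   0   0   0   0   0
  1   0   0   0   0   0   0   0   0   0   0  12  12  12  12
  2   0   0   0   8   8   8   8   8   8   8  12  12  12  20
  3   0   0   0   8   8   8   8   8  12  12  12  20  20  20
  4   0   0   0   8   8   8   8  10  12  12  12  20  20  20

12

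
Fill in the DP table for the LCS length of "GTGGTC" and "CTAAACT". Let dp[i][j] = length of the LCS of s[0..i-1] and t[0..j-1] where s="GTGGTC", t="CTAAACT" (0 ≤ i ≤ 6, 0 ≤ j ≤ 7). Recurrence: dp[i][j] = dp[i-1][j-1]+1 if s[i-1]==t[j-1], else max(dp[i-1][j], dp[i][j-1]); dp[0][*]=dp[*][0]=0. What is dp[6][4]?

1

   ''  C  T  A  A  A  C  T
''  0  0  0  0  0  0  0  0
 G  0  0  0  0  0  0  0  0
 T  0  0  1  1  1  1  1  1
 G  0  0  1  1  1  1  1  1
 G  0  0  1  1  1  1  1  1
 T  0  0  1  1  1  1  1  2
 C  0  1  1  1  1  1  2  2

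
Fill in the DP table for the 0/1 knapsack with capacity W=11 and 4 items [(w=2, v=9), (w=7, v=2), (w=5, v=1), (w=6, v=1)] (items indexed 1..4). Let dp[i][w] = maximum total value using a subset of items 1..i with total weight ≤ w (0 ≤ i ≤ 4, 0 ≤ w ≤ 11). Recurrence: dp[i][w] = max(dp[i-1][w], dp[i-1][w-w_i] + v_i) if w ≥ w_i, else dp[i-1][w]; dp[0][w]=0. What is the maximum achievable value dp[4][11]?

11

i\w   0   1   2   3   4   5   6   7   8   9  10  11
  0   0   0   0   0   0   0   0   0   0   0   0   0
  1   0   0   9   9   9   9   9   9   9   9   9   9
  2   0   0   9   9   9   9   9   9   9  11  11  11
  3   0   0   9   9   9   9   9  10  10  11  11  11
  4   0   0   9   9   9   9   9  10  10  11  11  11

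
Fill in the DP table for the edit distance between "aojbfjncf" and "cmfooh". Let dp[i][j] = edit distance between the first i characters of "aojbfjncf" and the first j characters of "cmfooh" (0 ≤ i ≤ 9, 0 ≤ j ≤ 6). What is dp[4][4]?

4

   ''  c  m  f  o  o  h
''  0  1  2  3  4  5  6
 a  1  1  2  3  4  5  6
 o  2  2  2  3  3  4  5
 j  3  3  3  3  4  4  5
 b  4  4  4  4  4  5  5
 f  5  5  5  4  5  5  6
 j  6  6  6  5  5  6  6
 n  7  7  7  6  6  6  7
 c  8  7  8  7  7  7  7
 f  9  8  8  8  8  8  8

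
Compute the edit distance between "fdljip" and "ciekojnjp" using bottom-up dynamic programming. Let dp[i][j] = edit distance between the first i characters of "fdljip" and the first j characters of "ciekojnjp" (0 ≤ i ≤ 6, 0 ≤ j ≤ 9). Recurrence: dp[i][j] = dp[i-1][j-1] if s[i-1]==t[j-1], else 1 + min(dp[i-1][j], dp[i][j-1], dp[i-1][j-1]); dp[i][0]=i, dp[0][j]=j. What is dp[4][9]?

   ''  c  i  e  k  o  j  n  j  p
''  0  1  2  3  4  5  6  7  8  9
 f  1  1  2  3  4  5  6  7  8  9
 d  2  2  2  3  4  5  6  7  8  9
 l  3  3  3  3  4  5  6  7  8  9
 j  4  4  4  4  4  5  5  6  7  8
 i  5  5  4  5  5  5  6  6  7  8
 p  6  6  5  5  6  6  6  7  7  7

8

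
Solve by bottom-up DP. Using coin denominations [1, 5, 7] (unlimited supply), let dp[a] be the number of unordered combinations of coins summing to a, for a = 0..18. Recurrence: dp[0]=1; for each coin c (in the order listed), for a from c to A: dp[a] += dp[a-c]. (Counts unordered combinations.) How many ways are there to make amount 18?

after  coin     0     1     2     3     4     5     6     7     8     9    10    11    12    13    14    15    16    17    18
          1     1     1     1     1     1     1     1     1     1     1     1     1     1     1     1     1     1     1     1
          5     1     1     1     1     1     2     2     2     2     2     3     3     3     3     3     4     4     4     4
          7     1     1     1     1     1     2     2     3     3     3     4     4     5     5     6     7     7     8     8

8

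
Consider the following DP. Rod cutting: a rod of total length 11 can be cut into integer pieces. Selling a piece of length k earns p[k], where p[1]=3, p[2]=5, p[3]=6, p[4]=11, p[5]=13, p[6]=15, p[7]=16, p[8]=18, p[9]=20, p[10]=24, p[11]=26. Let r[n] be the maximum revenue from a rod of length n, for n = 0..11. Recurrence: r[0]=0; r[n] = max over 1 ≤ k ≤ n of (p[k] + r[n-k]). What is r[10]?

30

   n    0    1    2    3    4    5    6    7    8    9   10   11
r[n]    0    3    6    9   12   15   18   21   24   27   30   33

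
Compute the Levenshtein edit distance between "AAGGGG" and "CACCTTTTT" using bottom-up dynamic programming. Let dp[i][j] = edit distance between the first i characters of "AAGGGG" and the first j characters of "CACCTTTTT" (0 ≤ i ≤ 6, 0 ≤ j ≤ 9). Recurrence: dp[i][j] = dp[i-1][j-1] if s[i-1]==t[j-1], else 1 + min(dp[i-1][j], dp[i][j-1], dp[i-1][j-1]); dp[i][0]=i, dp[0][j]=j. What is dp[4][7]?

6

   ''  C  A  C  C  T  T  T  T  T
''  0  1  2  3  4  5  6  7  8  9
 A  1  1  1  2  3  4  5  6  7  8
 A  2  2  1  2  3  4  5  6  7  8
 G  3  3  2  2  3  4  5  6  7  8
 G  4  4  3  3  3  4  5  6  7  8
 G  5  5  4  4  4  4  5  6  7  8
 G  6  6  5  5  5  5  5  6  7  8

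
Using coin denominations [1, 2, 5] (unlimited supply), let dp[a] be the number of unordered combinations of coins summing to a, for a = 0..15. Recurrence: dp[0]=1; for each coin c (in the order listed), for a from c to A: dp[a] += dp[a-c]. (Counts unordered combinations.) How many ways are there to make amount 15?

after  coin     0     1     2     3     4     5     6     7     8     9    10    11    12    13    14    15
          1     1     1     1     1     1     1     1     1     1     1     1     1     1     1     1     1
          2     1     1     2     2     3     3     4     4     5     5     6     6     7     7     8     8
          5     1     1     2     2     3     4     5     6     7     8    10    11    13    14    16    18

18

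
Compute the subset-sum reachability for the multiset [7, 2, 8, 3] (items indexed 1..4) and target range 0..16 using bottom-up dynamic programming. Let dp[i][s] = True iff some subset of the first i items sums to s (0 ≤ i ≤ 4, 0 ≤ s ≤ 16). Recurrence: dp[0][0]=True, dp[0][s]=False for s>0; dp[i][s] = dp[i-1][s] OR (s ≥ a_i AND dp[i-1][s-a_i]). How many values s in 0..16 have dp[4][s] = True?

i\s   0   1   2   3   4   5   6   7   8   9  10  11  12  13  14  15  16
  0   T   F   F   F   F   F   F   F   F   F   F   F   F   F   F   F   F
  1   T   F   F   F   F   F   F   T   F   F   F   F   F   F   F   F   F
  2   T   F   T   F   F   F   F   T   F   T   F   F   F   F   F   F   F
  3   T   F   T   F   F   F   F   T   T   T   T   F   F   F   F   T   F
  4   T   F   T   T   F   T   F   T   T   T   T   T   T   T   F   T   F

12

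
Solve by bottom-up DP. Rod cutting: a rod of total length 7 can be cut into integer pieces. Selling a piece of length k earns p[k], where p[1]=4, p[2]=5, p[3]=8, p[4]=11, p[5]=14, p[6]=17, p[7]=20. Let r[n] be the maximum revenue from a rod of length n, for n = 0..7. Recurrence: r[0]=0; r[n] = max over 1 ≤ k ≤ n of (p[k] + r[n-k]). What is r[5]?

   n    0    1    2    3    4    5    6    7
r[n]    0    4    8   12   16   20   24   28

20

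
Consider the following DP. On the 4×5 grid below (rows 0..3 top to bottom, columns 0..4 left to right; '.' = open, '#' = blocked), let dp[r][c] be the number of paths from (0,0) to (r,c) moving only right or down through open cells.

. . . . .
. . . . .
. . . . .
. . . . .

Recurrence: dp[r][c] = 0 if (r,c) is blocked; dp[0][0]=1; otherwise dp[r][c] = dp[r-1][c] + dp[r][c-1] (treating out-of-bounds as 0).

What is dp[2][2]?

6

r\c   0   1   2   3   4
  0   1   1   1   1   1
  1   1   2   3   4   5
  2   1   3   6  10  15
  3   1   4  10  20  35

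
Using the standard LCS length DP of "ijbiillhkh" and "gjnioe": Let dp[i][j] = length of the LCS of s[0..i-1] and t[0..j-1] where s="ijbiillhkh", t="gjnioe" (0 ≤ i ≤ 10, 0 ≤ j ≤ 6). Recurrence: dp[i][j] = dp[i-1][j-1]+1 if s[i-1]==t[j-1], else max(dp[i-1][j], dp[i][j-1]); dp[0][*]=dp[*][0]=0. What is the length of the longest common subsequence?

   ''  g  j  n  i  o  e
''  0  0  0  0  0  0  0
 i  0  0  0  0  1  1  1
 j  0  0  1  1  1  1  1
 b  0  0  1  1  1  1  1
 i  0  0  1  1  2  2  2
 i  0  0  1  1  2  2  2
 l  0  0  1  1  2  2  2
 l  0  0  1  1  2  2  2
 h  0  0  1  1  2  2  2
 k  0  0  1  1  2  2  2
 h  0  0  1  1  2  2  2

2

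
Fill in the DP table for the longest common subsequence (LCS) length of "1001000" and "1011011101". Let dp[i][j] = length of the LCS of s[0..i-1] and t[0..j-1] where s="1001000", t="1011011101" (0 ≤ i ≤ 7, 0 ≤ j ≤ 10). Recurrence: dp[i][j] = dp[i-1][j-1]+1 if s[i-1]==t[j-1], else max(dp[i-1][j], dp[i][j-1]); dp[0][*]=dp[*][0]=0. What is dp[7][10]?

5

   ''  1  0  1  1  0  1  1  1  0  1
''  0  0  0  0  0  0  0  0  0  0  0
 1  0  1  1  1  1  1  1  1  1  1  1
 0  0  1  2  2  2  2  2  2  2  2  2
 0  0  1  2  2  2  3  3  3  3  3  3
 1  0  1  2  3  3  3  4  4  4  4  4
 0  0  1  2  3  3  4  4  4  4  5  5
 0  0  1  2  3  3  4  4  4  4  5  5
 0  0  1  2  3  3  4  4  4  4  5  5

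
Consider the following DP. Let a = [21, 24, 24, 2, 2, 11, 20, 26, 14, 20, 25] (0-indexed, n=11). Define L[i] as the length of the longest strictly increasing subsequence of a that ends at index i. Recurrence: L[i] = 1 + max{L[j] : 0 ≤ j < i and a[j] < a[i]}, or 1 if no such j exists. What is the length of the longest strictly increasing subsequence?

   i    0    1    2    3    4    5    6    7    8    9   10
a[i]   21   24   24    2    2   11   20   26   14   20   25
L[i]    1    2    2    1    1    2    3    4    3    4    5

5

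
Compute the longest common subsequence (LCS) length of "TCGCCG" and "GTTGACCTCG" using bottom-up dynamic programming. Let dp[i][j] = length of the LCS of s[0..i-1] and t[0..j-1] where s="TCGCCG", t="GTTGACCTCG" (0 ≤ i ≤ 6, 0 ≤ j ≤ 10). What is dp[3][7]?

2

   ''  G  T  T  G  A  C  C  T  C  G
''  0  0  0  0  0  0  0  0  0  0  0
 T  0  0  1  1  1  1  1  1  1  1  1
 C  0  0  1  1  1  1  2  2  2  2  2
 G  0  1  1  1  2  2  2  2  2  2  3
 C  0  1  1  1  2  2  3  3  3  3  3
 C  0  1  1  1  2  2  3  4  4  4  4
 G  0  1  1  1  2  2  3  4  4  4  5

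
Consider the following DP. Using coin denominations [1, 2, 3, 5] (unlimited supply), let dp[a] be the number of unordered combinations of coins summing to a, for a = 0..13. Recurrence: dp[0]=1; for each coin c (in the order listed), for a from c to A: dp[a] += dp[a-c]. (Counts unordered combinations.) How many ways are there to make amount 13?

after  coin     0     1     2     3     4     5     6     7     8     9    10    11    12    13
          1     1     1     1     1     1     1     1     1     1     1     1     1     1     1
          2     1     1     2     2     3     3     4     4     5     5     6     6     7     7
          3     1     1     2     3     4     5     7     8    10    12    14    16    19    21
          5     1     1     2     3     4     6     8    10    13    16    20    24    29    34

34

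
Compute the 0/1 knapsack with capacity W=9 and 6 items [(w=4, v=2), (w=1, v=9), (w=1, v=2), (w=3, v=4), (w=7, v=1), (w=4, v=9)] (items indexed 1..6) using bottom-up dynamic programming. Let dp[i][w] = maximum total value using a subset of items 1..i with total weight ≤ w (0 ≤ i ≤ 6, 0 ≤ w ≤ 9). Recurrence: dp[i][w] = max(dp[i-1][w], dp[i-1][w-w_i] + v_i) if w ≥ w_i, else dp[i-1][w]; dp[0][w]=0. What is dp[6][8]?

i\w   0   1   2   3   4   5   6   7   8   9
  0   0   0   0   0   0   0   0   0   0   0
  1   0   0   0   0   2   2   2   2   2   2
  2   0   9   9   9   9  11  11  11  11  11
  3   0   9  11  11  11  11  13  13  13  13
  4   0   9  11  11  13  15  15  15  15  17
  5   0   9  11  11  13  15  15  15  15  17
  6   0   9  11  11  13  18  20  20  22  24

22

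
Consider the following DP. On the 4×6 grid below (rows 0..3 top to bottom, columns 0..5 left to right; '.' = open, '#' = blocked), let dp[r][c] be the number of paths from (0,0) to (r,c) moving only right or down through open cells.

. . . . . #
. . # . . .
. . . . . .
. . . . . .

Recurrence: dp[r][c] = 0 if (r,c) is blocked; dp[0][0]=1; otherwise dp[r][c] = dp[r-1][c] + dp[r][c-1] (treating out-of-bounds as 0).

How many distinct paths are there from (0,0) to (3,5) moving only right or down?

25

r\c   0   1   2   3   4   5
  0   1   1   1   1   1   0
  1   1   2   0   1   2   2
  2   1   3   3   4   6   8
  3   1   4   7  11  17  25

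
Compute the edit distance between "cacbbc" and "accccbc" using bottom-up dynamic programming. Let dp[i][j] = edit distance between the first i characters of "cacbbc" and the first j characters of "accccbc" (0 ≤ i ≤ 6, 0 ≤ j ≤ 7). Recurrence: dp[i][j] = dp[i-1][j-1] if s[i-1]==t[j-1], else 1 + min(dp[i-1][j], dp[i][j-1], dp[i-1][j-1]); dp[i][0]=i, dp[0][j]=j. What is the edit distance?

   ''  a  c  c  c  c  b  c
''  0  1  2  3  4  5  6  7
 c  1  1  1  2  3  4  5  6
 a  2  1  2  2  3  4  5  6
 c  3  2  1  2  2  3  4  5
 b  4  3  2  2  3  3  3  4
 b  5  4  3  3  3  4  3  4
 c  6  5  4  3  3  3  4  3

3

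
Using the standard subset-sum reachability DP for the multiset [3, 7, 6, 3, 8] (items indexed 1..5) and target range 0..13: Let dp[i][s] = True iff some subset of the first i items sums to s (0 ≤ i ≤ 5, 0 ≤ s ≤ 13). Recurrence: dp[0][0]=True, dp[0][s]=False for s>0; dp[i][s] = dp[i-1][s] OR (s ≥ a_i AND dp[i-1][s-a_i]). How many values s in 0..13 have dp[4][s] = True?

8

i\s   0   1   2   3   4   5   6   7   8   9  10  11  12  13
  0   T   F   F   F   F   F   F   F   F   F   F   F   F   F
  1   T   F   F   T   F   F   F   F   F   F   F   F   F   F
  2   T   F   F   T   F   F   F   T   F   F   T   F   F   F
  3   T   F   F   T   F   F   T   T   F   T   T   F   F   T
  4   T   F   F   T   F   F   T   T   F   T   T   F   T   T
  5   T   F   F   T   F   F   T   T   T   T   T   T   T   T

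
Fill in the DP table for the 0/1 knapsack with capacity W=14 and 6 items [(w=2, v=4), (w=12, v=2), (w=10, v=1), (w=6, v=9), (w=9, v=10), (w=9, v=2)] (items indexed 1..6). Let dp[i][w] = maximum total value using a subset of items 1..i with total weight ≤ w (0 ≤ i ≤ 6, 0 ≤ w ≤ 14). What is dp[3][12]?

i\w   0   1   2   3   4   5   6   7   8   9  10  11  12  13  14
  0   0   0   0   0   0   0   0   0   0   0   0   0   0   0   0
  1   0   0   4   4   4   4   4   4   4   4   4   4   4   4   4
  2   0   0   4   4   4   4   4   4   4   4   4   4   4   4   6
  3   0   0   4   4   4   4   4   4   4   4   4   4   5   5   6
  4   0   0   4   4   4   4   9   9  13  13  13  13  13  13  13
  5   0   0   4   4   4   4   9   9  13  13  13  14  14  14  14
  6   0   0   4   4   4   4   9   9  13  13  13  14  14  14  14

5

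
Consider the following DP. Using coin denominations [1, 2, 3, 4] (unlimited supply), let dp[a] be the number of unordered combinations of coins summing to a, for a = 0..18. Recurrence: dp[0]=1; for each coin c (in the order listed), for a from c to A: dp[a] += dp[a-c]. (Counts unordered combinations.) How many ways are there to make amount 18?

84

after  coin     0     1     2     3     4     5     6     7     8     9    10    11    12    13    14    15    16    17    18
          1     1     1     1     1     1     1     1     1     1     1     1     1     1     1     1     1     1     1     1
          2     1     1     2     2     3     3     4     4     5     5     6     6     7     7     8     8     9     9    10
          3     1     1     2     3     4     5     7     8    10    12    14    16    19    21    24    27    30    33    37
          4     1     1     2     3     5     6     9    11    15    18    23    27    34    39    47    54    64    72    84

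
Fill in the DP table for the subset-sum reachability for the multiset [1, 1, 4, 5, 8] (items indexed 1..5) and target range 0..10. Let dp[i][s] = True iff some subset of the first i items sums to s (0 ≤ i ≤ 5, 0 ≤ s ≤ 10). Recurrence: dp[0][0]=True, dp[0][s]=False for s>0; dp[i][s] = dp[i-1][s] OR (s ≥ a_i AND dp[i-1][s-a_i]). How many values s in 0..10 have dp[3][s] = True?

i\s   0   1   2   3   4   5   6   7   8   9  10
  0   T   F   F   F   F   F   F   F   F   F   F
  1   T   T   F   F   F   F   F   F   F   F   F
  2   T   T   T   F   F   F   F   F   F   F   F
  3   T   T   T   F   T   T   T   F   F   F   F
  4   T   T   T   F   T   T   T   T   F   T   T
  5   T   T   T   F   T   T   T   T   T   T   T

6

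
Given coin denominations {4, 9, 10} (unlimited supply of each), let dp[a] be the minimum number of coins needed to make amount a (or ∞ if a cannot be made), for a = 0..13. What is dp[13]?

2

 a  0  1  2  3  4  5  6  7  8  9 10 11 12 13
dp  0  -  -  -  1  -  -  -  2  1  1  -  3  2
(- denotes ∞ / unreachable)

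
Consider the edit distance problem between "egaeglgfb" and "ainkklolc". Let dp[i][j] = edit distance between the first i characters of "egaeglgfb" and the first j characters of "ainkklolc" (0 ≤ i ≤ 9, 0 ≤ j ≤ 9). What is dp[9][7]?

   ''  a  i  n  k  k  l  o  l  c
''  0  1  2  3  4  5  6  7  8  9
 e  1  1  2  3  4  5  6  7  8  9
 g  2  2  2  3  4  5  6  7  8  9
 a  3  2  3  3  4  5  6  7  8  9
 e  4  3  3  4  4  5  6  7  8  9
 g  5  4  4  4  5  5  6  7  8  9
 l  6  5  5  5  5  6  5  6  7  8
 g  7  6  6  6  6  6  6  6  7  8
 f  8  7  7  7  7  7  7  7  7  8
 b  9  8  8  8  8  8  8  8  8  8

8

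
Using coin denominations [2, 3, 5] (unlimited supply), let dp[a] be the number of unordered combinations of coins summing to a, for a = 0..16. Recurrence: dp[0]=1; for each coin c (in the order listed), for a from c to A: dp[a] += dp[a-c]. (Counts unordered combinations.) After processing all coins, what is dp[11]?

4

after  coin     0     1     2     3     4     5     6     7     8     9    10    11    12    13    14    15    16
          2     1     0     1     0     1     0     1     0     1     0     1     0     1     0     1     0     1
          3     1     0     1     1     1     1     2     1     2     2     2     2     3     2     3     3     3
          5     1     0     1     1     1     2     2     2     3     3     4     4     5     5     6     7     7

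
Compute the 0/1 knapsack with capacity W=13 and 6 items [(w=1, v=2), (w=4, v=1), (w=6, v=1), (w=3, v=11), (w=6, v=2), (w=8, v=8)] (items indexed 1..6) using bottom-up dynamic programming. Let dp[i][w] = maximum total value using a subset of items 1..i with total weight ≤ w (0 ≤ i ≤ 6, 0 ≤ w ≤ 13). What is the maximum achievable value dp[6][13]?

21

i\w   0   1   2   3   4   5   6   7   8   9  10  11  12  13
  0   0   0   0   0   0   0   0   0   0   0   0   0   0   0
  1   0   2   2   2   2   2   2   2   2   2   2   2   2   2
  2   0   2   2   2   2   3   3   3   3   3   3   3   3   3
  3   0   2   2   2   2   3   3   3   3   3   3   4   4   4
  4   0   2   2  11  13  13  13  13  14  14  14  14  14  14
  5   0   2   2  11  13  13  13  13  14  14  15  15  15  15
  6   0   2   2  11  13  13  13  13  14  14  15  19  21  21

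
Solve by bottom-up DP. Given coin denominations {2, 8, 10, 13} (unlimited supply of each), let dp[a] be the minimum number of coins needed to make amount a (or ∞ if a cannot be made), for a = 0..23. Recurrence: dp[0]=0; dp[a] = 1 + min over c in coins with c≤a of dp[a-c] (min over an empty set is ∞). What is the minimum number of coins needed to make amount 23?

2

 a  0  1  2  3  4  5  6  7  8  9 10 11 12 13 14 15 16 17 18 19 20 21 22 23
dp  0  -  1  -  2  -  3  -  1  -  1  -  2  1  3  2  2  3  2  4  2  2  3  2
(- denotes ∞ / unreachable)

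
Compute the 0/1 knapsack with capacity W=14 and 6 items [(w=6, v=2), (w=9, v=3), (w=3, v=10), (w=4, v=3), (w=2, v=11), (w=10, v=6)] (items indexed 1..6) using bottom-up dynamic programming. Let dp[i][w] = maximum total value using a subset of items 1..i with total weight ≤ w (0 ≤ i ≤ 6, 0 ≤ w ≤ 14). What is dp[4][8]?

i\w   0   1   2   3   4   5   6   7   8   9  10  11  12  13  14
  0   0   0   0   0   0   0   0   0   0   0   0   0   0   0   0
  1   0   0   0   0   0   0   2   2   2   2   2   2   2   2   2
  2   0   0   0   0   0   0   2   2   2   3   3   3   3   3   3
  3   0   0   0  10  10  10  10  10  10  12  12  12  13  13  13
  4   0   0   0  10  10  10  10  13  13  13  13  13  13  15  15
  5   0   0  11  11  11  21  21  21  21  24  24  24  24  24  24
  6   0   0  11  11  11  21  21  21  21  24  24  24  24  24  24

13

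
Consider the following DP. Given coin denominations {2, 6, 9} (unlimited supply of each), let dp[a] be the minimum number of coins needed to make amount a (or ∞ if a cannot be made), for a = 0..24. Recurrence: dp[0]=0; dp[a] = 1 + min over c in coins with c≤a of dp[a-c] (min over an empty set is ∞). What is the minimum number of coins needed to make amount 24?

 a  0  1  2  3  4  5  6  7  8  9 10 11 12 13 14 15 16 17 18 19 20 21 22 23 24
dp  0  -  1  -  2  -  1  -  2  1  3  2  2  3  3  2  4  3  2  4  3  3  4  4  3
(- denotes ∞ / unreachable)

3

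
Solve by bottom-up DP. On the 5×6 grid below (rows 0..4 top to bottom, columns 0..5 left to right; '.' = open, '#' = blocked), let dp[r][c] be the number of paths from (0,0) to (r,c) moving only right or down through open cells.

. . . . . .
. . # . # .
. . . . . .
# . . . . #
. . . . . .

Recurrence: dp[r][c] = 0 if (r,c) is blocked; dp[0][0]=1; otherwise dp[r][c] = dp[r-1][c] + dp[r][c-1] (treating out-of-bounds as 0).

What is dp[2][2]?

r\c   0   1   2   3   4   5
  0   1   1   1   1   1   1
  1   1   2   0   1   0   1
  2   1   3   3   4   4   5
  3   0   3   6  10  14   0
  4   0   3   9  19  33  33

3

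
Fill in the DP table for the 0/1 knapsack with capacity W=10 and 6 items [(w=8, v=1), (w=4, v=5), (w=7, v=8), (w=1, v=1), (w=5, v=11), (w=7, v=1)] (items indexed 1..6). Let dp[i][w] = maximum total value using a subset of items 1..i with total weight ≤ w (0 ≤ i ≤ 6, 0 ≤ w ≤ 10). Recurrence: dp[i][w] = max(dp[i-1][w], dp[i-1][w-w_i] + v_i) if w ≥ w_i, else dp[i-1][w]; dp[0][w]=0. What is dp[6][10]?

i\w   0   1   2   3   4   5   6   7   8   9  10
  0   0   0   0   0   0   0   0   0   0   0   0
  1   0   0   0   0   0   0   0   0   1   1   1
  2   0   0   0   0   5   5   5   5   5   5   5
  3   0   0   0   0   5   5   5   8   8   8   8
  4   0   1   1   1   5   6   6   8   9   9   9
  5   0   1   1   1   5  11  12  12  12  16  17
  6   0   1   1   1   5  11  12  12  12  16  17

17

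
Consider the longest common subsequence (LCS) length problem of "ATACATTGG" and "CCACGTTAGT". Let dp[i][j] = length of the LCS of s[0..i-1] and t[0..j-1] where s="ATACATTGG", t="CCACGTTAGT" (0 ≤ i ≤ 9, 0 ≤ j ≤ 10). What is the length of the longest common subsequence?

   ''  C  C  A  C  G  T  T  A  G  T
''  0  0  0  0  0  0  0  0  0  0  0
 A  0  0  0  1  1  1  1  1  1  1  1
 T  0  0  0  1  1  1  2  2  2  2  2
 A  0  0  0  1  1  1  2  2  3  3  3
 C  0  1  1  1  2  2  2  2  3  3  3
 A  0  1  1  2  2  2  2  2  3  3  3
 T  0  1  1  2  2  2  3  3  3  3  4
 T  0  1  1  2  2  2  3  4  4  4  4
 G  0  1  1  2  2  3  3  4  4  5  5
 G  0  1  1  2  2  3  3  4  4  5  5

5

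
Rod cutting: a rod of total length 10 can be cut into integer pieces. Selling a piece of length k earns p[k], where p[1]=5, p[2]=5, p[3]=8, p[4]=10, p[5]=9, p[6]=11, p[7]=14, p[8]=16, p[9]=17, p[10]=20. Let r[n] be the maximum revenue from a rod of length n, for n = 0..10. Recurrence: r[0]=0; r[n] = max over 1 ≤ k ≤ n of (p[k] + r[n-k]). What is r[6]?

   n    0    1    2    3    4    5    6    7    8    9   10
r[n]    0    5   10   15   20   25   30   35   40   45   50

30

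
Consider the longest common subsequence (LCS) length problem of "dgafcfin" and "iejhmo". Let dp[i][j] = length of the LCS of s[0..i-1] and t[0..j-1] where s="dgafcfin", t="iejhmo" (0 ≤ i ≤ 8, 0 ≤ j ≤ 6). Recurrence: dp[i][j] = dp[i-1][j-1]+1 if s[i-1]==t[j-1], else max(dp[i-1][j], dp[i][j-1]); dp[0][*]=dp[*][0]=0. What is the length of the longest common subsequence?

   ''  i  e  j  h  m  o
''  0  0  0  0  0  0  0
 d  0  0  0  0  0  0  0
 g  0  0  0  0  0  0  0
 a  0  0  0  0  0  0  0
 f  0  0  0  0  0  0  0
 c  0  0  0  0  0  0  0
 f  0  0  0  0  0  0  0
 i  0  1  1  1  1  1  1
 n  0  1  1  1  1  1  1

1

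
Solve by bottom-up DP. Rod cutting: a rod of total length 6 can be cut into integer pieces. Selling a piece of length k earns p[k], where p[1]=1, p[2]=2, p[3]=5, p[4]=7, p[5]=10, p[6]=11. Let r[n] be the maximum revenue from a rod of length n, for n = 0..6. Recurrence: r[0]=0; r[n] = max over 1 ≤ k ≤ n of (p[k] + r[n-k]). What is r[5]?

10

   n    0    1    2    3    4    5    6
r[n]    0    1    2    5    7   10   11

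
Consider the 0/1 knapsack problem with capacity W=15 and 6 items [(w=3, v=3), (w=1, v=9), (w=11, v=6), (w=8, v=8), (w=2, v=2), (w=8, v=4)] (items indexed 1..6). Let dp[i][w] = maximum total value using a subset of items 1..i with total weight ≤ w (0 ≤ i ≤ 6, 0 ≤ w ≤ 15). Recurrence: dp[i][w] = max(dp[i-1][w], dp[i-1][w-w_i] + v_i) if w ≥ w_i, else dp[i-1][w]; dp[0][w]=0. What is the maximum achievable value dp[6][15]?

22

i\w   0   1   2   3   4   5   6   7   8   9  10  11  12  13  14  15
  0   0   0   0   0   0   0   0   0   0   0   0   0   0   0   0   0
  1   0   0   0   3   3   3   3   3   3   3   3   3   3   3   3   3
  2   0   9   9   9  12  12  12  12  12  12  12  12  12  12  12  12
  3   0   9   9   9  12  12  12  12  12  12  12  12  15  15  15  18
  4   0   9   9   9  12  12  12  12  12  17  17  17  20  20  20  20
  5   0   9   9  11  12  12  14  14  14  17  17  19  20  20  22  22
  6   0   9   9  11  12  12  14  14  14  17  17  19  20  20  22  22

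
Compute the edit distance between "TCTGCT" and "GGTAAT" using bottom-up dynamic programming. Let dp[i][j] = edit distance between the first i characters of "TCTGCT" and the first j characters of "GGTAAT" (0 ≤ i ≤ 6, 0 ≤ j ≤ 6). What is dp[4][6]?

   ''  G  G  T  A  A  T
''  0  1  2  3  4  5  6
 T  1  1  2  2  3  4  5
 C  2  2  2  3  3  4  5
 T  3  3  3  2  3  4  4
 G  4  3  3  3  3  4  5
 C  5  4  4  4  4  4  5
 T  6  5  5  4  5  5  4

5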